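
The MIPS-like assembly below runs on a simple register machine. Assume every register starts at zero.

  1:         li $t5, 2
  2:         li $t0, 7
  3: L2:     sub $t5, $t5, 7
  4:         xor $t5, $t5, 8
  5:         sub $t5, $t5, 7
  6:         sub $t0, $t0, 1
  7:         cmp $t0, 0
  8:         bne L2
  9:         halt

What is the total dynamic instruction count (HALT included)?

li $t5, 2 → $t5=2
li $t0, 7 → $t0=7
sub $t5, $t5, 7 → $t5=2-7=-5
xor $t5, $t5, 8 → $t5=(-5)^8=-13
sub $t5, $t5, 7 → $t5=(-13)-7=-20
sub $t0, $t0, 1 → $t0=7-1=6
cmp $t0, 0  (cmp 6,0)
bne L2: taken
sub $t5, $t5, 7 → $t5=(-20)-7=-27
xor $t5, $t5, 8 → $t5=(-27)^8=-19
sub $t5, $t5, 7 → $t5=(-19)-7=-26
sub $t0, $t0, 1 → $t0=6-1=5
cmp $t0, 0  (cmp 5,0)
bne L2: taken
sub $t5, $t5, 7 → $t5=(-26)-7=-33
xor $t5, $t5, 8 → $t5=(-33)^8=-41
sub $t5, $t5, 7 → $t5=(-41)-7=-48
sub $t0, $t0, 1 → $t0=5-1=4
cmp $t0, 0  (cmp 4,0)
bne L2: taken
sub $t5, $t5, 7 → $t5=(-48)-7=-55
xor $t5, $t5, 8 → $t5=(-55)^8=-63
sub $t5, $t5, 7 → $t5=(-63)-7=-70
sub $t0, $t0, 1 → $t0=4-1=3
cmp $t0, 0  (cmp 3,0)
bne L2: taken
sub $t5, $t5, 7 → $t5=(-70)-7=-77
xor $t5, $t5, 8 → $t5=(-77)^8=-69
sub $t5, $t5, 7 → $t5=(-69)-7=-76
sub $t0, $t0, 1 → $t0=3-1=2
cmp $t0, 0  (cmp 2,0)
bne L2: taken
sub $t5, $t5, 7 → $t5=(-76)-7=-83
xor $t5, $t5, 8 → $t5=(-83)^8=-91
sub $t5, $t5, 7 → $t5=(-91)-7=-98
sub $t0, $t0, 1 → $t0=2-1=1
cmp $t0, 0  (cmp 1,0)
bne L2: taken
sub $t5, $t5, 7 → $t5=(-98)-7=-105
xor $t5, $t5, 8 → $t5=(-105)^8=-97
sub $t5, $t5, 7 → $t5=(-97)-7=-104
sub $t0, $t0, 1 → $t0=1-1=0
cmp $t0, 0  (cmp 0,0)
bne L2: not taken
halt.
Total executed instructions: 45.

45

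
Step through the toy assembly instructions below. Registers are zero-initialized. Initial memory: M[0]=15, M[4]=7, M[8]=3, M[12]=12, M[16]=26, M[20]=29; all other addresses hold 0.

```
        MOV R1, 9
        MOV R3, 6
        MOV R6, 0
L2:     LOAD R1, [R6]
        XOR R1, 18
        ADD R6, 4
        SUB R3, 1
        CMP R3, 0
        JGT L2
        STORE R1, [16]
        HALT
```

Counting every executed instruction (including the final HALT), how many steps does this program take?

R1=9
R3=6
R6=0
R1=M[0]=15
R1=15^18=29
R6=0+4=4
R3=6-1=5
CMP R3, 0  (cmp 5,0)
JGT L2: taken
R1=M[4]=7
R1=7^18=21
R6=4+4=8
R3=5-1=4
CMP R3, 0  (cmp 4,0)
JGT L2: taken
R1=M[8]=3
R1=3^18=17
R6=8+4=12
R3=4-1=3
CMP R3, 0  (cmp 3,0)
JGT L2: taken
R1=M[12]=12
R1=12^18=30
R6=12+4=16
R3=3-1=2
CMP R3, 0  (cmp 2,0)
JGT L2: taken
R1=M[16]=26
R1=26^18=8
R6=16+4=20
R3=2-1=1
CMP R3, 0  (cmp 1,0)
JGT L2: taken
R1=M[20]=29
R1=29^18=15
R6=20+4=24
R3=1-1=0
CMP R3, 0  (cmp 0,0)
JGT L2: not taken
STORE R1, [16] → M[16]=15
halt.
Total executed instructions: 41.

41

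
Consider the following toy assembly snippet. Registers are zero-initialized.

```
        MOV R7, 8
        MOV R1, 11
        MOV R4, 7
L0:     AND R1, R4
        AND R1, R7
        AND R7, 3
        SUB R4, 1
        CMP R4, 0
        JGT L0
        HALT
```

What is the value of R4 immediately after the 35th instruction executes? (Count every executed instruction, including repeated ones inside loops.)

2

MOV R7, 8 → R7=8
MOV R1, 11 → R1=11
MOV R4, 7 → R4=7
AND R1, R4 → R1=11&7=3
AND R1, R7 → R1=3&8=0
AND R7, 3 → R7=8&3=0
SUB R4, 1 → R4=7-1=6
CMP R4, 0  (cmp 6,0)
JGT L0: taken
AND R1, R4 → R1=0&6=0
AND R1, R7 → R1=0&0=0
AND R7, 3 → R7=0&3=0
SUB R4, 1 → R4=6-1=5
CMP R4, 0  (cmp 5,0)
JGT L0: taken
AND R1, R4 → R1=0&5=0
AND R1, R7 → R1=0&0=0
AND R7, 3 → R7=0&3=0
SUB R4, 1 → R4=5-1=4
CMP R4, 0  (cmp 4,0)
JGT L0: taken
AND R1, R4 → R1=0&4=0
AND R1, R7 → R1=0&0=0
AND R7, 3 → R7=0&3=0
SUB R4, 1 → R4=4-1=3
CMP R4, 0  (cmp 3,0)
JGT L0: taken
AND R1, R4 → R1=0&3=0
AND R1, R7 → R1=0&0=0
AND R7, 3 → R7=0&3=0
SUB R4, 1 → R4=3-1=2
CMP R4, 0  (cmp 2,0)
JGT L0: taken
AND R1, R4 → R1=0&2=0
AND R1, R7 → R1=0&0=0
After step 35: R4 = 2.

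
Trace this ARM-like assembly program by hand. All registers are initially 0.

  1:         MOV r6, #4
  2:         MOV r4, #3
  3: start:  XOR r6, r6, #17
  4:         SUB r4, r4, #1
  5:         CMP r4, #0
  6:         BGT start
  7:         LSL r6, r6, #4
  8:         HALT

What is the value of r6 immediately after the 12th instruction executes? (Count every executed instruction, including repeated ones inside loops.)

r6=4
r4=3
r6=4^17=21
r4=3-1=2
CMP r4, #0  (cmp 2,0)
BGT start: taken
r6=21^17=4
r4=2-1=1
CMP r4, #0  (cmp 1,0)
BGT start: taken
r6=4^17=21
r4=1-1=0
After step 12: r6 = 21.

21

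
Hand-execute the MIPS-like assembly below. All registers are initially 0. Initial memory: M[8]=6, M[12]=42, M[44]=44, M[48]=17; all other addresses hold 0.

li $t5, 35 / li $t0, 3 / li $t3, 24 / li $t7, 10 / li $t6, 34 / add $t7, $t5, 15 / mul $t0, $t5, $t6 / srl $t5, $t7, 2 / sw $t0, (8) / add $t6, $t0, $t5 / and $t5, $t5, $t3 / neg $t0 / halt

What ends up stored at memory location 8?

li $t5, 35 → $t5=35
li $t0, 3 → $t0=3
li $t3, 24 → $t3=24
li $t7, 10 → $t7=10
li $t6, 34 → $t6=34
add $t7, $t5, 15 → $t7=35+15=50
mul $t0, $t5, $t6 → $t0=35*34=1190
srl $t5, $t7, 2 → $t5=50>>2=12
sw $t0, (8) → M[8]=1190
add $t6, $t0, $t5 → $t6=1190+12=1202
and $t5, $t5, $t3 → $t5=12&24=8
neg $t0 → $t0=-(1190)=-1190
halt.

1190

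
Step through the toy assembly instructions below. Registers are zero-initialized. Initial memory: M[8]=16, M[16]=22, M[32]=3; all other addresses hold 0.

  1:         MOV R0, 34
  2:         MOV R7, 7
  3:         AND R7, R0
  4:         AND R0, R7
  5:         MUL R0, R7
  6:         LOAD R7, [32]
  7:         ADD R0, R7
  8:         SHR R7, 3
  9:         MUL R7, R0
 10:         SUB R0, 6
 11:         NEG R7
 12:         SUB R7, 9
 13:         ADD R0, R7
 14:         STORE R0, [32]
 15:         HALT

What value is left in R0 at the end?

MOV R0, 34 → R0=34
MOV R7, 7 → R7=7
AND R7, R0 → R7=7&34=2
AND R0, R7 → R0=34&2=2
MUL R0, R7 → R0=2*2=4
LOAD R7, [32] → R7=M[32]=3
ADD R0, R7 → R0=4+3=7
SHR R7, 3 → R7=3>>3=0
MUL R7, R0 → R7=0*7=0
SUB R0, 6 → R0=7-6=1
NEG R7 → R7=-(0)=0
SUB R7, 9 → R7=0-9=-9
ADD R0, R7 → R0=1+(-9)=-8
STORE R0, [32] → M[32]=-8
halt.

-8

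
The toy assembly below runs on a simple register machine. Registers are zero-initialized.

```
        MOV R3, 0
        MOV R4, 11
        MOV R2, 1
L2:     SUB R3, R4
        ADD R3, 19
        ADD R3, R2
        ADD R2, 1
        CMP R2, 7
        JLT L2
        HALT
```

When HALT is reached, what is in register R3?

69

R3=0
R4=11
R2=1
R3=0-11=-11
R3=(-11)+19=8
R3=8+1=9
R2=1+1=2
CMP R2, 7  (cmp 2,7)
JLT L2: taken
R3=9-11=-2
R3=(-2)+19=17
R3=17+2=19
R2=2+1=3
CMP R2, 7  (cmp 3,7)
JLT L2: taken
R3=19-11=8
R3=8+19=27
R3=27+3=30
R2=3+1=4
CMP R2, 7  (cmp 4,7)
JLT L2: taken
R3=30-11=19
R3=19+19=38
R3=38+4=42
R2=4+1=5
CMP R2, 7  (cmp 5,7)
JLT L2: taken
R3=42-11=31
R3=31+19=50
R3=50+5=55
R2=5+1=6
CMP R2, 7  (cmp 6,7)
JLT L2: taken
R3=55-11=44
R3=44+19=63
R3=63+6=69
R2=6+1=7
CMP R2, 7  (cmp 7,7)
JLT L2: not taken
halt.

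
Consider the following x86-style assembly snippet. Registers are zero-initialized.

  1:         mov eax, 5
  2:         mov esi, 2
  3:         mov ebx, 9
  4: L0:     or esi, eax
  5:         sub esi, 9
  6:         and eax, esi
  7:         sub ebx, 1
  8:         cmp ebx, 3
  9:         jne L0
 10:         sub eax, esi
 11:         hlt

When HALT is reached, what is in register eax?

47

after mov eax, 5: eax=5
after mov esi, 2: esi=2
after mov ebx, 9: ebx=9
after or esi, eax: esi=2|5=7
after sub esi, 9: esi=7-9=-2
after and eax, esi: eax=5&(-2)=4
after sub ebx, 1: ebx=9-1=8
cmp ebx, 3  (cmp 8,3)
jne L0: taken
after or esi, eax: esi=(-2)|4=-2
after sub esi, 9: esi=(-2)-9=-11
after and eax, esi: eax=4&(-11)=4
after sub ebx, 1: ebx=8-1=7
cmp ebx, 3  (cmp 7,3)
jne L0: taken
after or esi, eax: esi=(-11)|4=-11
after sub esi, 9: esi=(-11)-9=-20
after and eax, esi: eax=4&(-20)=4
after sub ebx, 1: ebx=7-1=6
cmp ebx, 3  (cmp 6,3)
jne L0: taken
after or esi, eax: esi=(-20)|4=-20
after sub esi, 9: esi=(-20)-9=-29
after and eax, esi: eax=4&(-29)=0
after sub ebx, 1: ebx=6-1=5
cmp ebx, 3  (cmp 5,3)
jne L0: taken
after or esi, eax: esi=(-29)|0=-29
after sub esi, 9: esi=(-29)-9=-38
after and eax, esi: eax=0&(-38)=0
after sub ebx, 1: ebx=5-1=4
cmp ebx, 3  (cmp 4,3)
jne L0: taken
after or esi, eax: esi=(-38)|0=-38
after sub esi, 9: esi=(-38)-9=-47
after and eax, esi: eax=0&(-47)=0
after sub ebx, 1: ebx=4-1=3
cmp ebx, 3  (cmp 3,3)
jne L0: not taken
after sub eax, esi: eax=0-(-47)=47
halt.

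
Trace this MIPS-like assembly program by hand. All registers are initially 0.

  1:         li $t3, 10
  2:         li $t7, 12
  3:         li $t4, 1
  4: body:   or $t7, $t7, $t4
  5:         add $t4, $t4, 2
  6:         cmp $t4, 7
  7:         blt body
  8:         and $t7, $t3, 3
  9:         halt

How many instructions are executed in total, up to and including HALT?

17

$t3=10
$t7=12
$t4=1
$t7=12|1=13
$t4=1+2=3
cmp $t4, 7  (cmp 3,7)
blt body: taken
$t7=13|3=15
$t4=3+2=5
cmp $t4, 7  (cmp 5,7)
blt body: taken
$t7=15|5=15
$t4=5+2=7
cmp $t4, 7  (cmp 7,7)
blt body: not taken
$t7=10&3=2
halt.
Total executed instructions: 17.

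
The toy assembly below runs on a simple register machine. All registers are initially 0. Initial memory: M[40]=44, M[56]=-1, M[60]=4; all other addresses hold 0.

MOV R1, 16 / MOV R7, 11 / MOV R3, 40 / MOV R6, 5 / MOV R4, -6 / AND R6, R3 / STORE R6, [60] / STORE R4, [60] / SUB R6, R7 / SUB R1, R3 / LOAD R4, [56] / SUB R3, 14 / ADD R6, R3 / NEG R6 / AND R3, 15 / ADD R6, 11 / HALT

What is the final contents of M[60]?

after MOV R1, 16: R1=16
after MOV R7, 11: R7=11
after MOV R3, 40: R3=40
after MOV R6, 5: R6=5
after MOV R4, -6: R4=-6
after AND R6, R3: R6=5&40=0
STORE R6, [60] → M[60]=0
STORE R4, [60] → M[60]=-6
after SUB R6, R7: R6=0-11=-11
after SUB R1, R3: R1=16-40=-24
after LOAD R4, [56]: R4=M[56]=-1
after SUB R3, 14: R3=40-14=26
after ADD R6, R3: R6=(-11)+26=15
after NEG R6: R6=-(15)=-15
after AND R3, 15: R3=26&15=10
after ADD R6, 11: R6=(-15)+11=-4
halt.

-6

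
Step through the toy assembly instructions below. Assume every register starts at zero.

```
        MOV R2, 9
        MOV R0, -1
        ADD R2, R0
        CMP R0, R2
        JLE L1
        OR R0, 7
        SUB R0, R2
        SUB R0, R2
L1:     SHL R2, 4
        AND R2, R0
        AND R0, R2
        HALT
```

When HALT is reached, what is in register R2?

128

MOV R2, 9 → R2=9
MOV R0, -1 → R0=-1
ADD R2, R0 → R2=9+(-1)=8
CMP R0, R2  (cmp -1,8)
JLE L1: taken
SHL R2, 4 → R2=8<<4=128
AND R2, R0 → R2=128&(-1)=128
AND R0, R2 → R0=(-1)&128=128
halt.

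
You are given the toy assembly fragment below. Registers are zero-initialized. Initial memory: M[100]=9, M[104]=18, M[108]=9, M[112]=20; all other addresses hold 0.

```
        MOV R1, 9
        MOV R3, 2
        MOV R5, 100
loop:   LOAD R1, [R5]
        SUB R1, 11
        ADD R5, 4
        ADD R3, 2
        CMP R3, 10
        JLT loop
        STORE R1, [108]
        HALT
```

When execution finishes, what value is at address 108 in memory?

9

MOV R1, 9 → R1=9
MOV R3, 2 → R3=2
MOV R5, 100 → R5=100
LOAD R1, [R5] → R1=M[100]=9
SUB R1, 11 → R1=9-11=-2
ADD R5, 4 → R5=100+4=104
ADD R3, 2 → R3=2+2=4
CMP R3, 10  (cmp 4,10)
JLT loop: taken
LOAD R1, [R5] → R1=M[104]=18
SUB R1, 11 → R1=18-11=7
ADD R5, 4 → R5=104+4=108
ADD R3, 2 → R3=4+2=6
CMP R3, 10  (cmp 6,10)
JLT loop: taken
LOAD R1, [R5] → R1=M[108]=9
SUB R1, 11 → R1=9-11=-2
ADD R5, 4 → R5=108+4=112
ADD R3, 2 → R3=6+2=8
CMP R3, 10  (cmp 8,10)
JLT loop: taken
LOAD R1, [R5] → R1=M[112]=20
SUB R1, 11 → R1=20-11=9
ADD R5, 4 → R5=112+4=116
ADD R3, 2 → R3=8+2=10
CMP R3, 10  (cmp 10,10)
JLT loop: not taken
STORE R1, [108] → M[108]=9
halt.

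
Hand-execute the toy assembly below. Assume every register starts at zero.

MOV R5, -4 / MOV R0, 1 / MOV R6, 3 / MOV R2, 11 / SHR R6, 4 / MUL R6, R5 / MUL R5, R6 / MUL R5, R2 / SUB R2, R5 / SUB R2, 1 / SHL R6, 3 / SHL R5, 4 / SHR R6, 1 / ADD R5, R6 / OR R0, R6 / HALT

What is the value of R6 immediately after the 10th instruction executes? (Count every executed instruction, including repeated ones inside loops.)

0

MOV R5, -4 → R5=-4
MOV R0, 1 → R0=1
MOV R6, 3 → R6=3
MOV R2, 11 → R2=11
SHR R6, 4 → R6=3>>4=0
MUL R6, R5 → R6=0*(-4)=0
MUL R5, R6 → R5=(-4)*0=0
MUL R5, R2 → R5=0*11=0
SUB R2, R5 → R2=11-0=11
SUB R2, 1 → R2=11-1=10
After step 10: R6 = 0.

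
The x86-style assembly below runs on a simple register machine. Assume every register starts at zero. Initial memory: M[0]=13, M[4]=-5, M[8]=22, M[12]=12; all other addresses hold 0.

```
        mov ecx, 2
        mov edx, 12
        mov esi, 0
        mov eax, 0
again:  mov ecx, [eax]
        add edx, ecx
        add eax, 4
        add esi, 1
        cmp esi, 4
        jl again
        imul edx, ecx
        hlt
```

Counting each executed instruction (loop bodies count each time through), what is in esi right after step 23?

after mov ecx, 2: ecx=2
after mov edx, 12: edx=12
after mov esi, 0: esi=0
after mov eax, 0: eax=0
after mov ecx, [eax]: ecx=M[0]=13
after add edx, ecx: edx=12+13=25
after add eax, 4: eax=0+4=4
after add esi, 1: esi=0+1=1
cmp esi, 4  (cmp 1,4)
jl again: taken
after mov ecx, [eax]: ecx=M[4]=-5
after add edx, ecx: edx=25+(-5)=20
after add eax, 4: eax=4+4=8
after add esi, 1: esi=1+1=2
cmp esi, 4  (cmp 2,4)
jl again: taken
after mov ecx, [eax]: ecx=M[8]=22
after add edx, ecx: edx=20+22=42
after add eax, 4: eax=8+4=12
after add esi, 1: esi=2+1=3
cmp esi, 4  (cmp 3,4)
jl again: taken
after mov ecx, [eax]: ecx=M[12]=12
After step 23: esi = 3.

3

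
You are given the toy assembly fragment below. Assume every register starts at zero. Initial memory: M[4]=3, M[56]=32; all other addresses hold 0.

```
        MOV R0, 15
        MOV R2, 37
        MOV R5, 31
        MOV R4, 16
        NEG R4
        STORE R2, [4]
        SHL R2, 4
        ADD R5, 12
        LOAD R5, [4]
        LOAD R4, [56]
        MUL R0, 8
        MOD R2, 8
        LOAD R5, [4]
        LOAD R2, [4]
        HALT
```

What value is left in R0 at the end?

120

MOV R0, 15 → R0=15
MOV R2, 37 → R2=37
MOV R5, 31 → R5=31
MOV R4, 16 → R4=16
NEG R4 → R4=-(16)=-16
STORE R2, [4] → M[4]=37
SHL R2, 4 → R2=37<<4=592
ADD R5, 12 → R5=31+12=43
LOAD R5, [4] → R5=M[4]=37
LOAD R4, [56] → R4=M[56]=32
MUL R0, 8 → R0=15*8=120
MOD R2, 8 → R2=592%8=0
LOAD R5, [4] → R5=M[4]=37
LOAD R2, [4] → R2=M[4]=37
halt.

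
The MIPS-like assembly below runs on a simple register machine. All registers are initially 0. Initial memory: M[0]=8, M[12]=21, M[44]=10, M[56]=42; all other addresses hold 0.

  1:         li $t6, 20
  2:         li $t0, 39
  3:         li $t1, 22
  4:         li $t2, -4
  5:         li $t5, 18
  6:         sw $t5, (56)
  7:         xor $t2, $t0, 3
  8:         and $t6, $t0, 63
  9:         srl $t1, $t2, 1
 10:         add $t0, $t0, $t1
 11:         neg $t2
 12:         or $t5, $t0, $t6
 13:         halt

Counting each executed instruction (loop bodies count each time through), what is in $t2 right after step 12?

-36

$t6=20
$t0=39
$t1=22
$t2=-4
$t5=18
sw $t5, (56) → M[56]=18
$t2=39^3=36
$t6=39&63=39
$t1=36>>1=18
$t0=39+18=57
$t2=-(36)=-36
$t5=57|39=63
After step 12: $t2 = -36.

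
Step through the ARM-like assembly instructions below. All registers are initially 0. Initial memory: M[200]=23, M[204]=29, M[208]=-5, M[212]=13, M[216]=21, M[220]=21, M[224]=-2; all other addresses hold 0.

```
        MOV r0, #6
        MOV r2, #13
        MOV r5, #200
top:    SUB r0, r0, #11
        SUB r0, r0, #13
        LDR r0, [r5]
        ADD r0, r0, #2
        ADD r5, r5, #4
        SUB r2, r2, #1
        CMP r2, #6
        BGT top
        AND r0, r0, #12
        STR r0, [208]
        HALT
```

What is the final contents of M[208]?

MOV r0, #6 → r0=6
MOV r2, #13 → r2=13
MOV r5, #200 → r5=200
SUB r0, r0, #11 → r0=6-11=-5
SUB r0, r0, #13 → r0=(-5)-13=-18
LDR r0, [r5] → r0=M[200]=23
ADD r0, r0, #2 → r0=23+2=25
ADD r5, r5, #4 → r5=200+4=204
SUB r2, r2, #1 → r2=13-1=12
CMP r2, #6  (cmp 12,6)
BGT top: taken
SUB r0, r0, #11 → r0=25-11=14
SUB r0, r0, #13 → r0=14-13=1
LDR r0, [r5] → r0=M[204]=29
ADD r0, r0, #2 → r0=29+2=31
ADD r5, r5, #4 → r5=204+4=208
SUB r2, r2, #1 → r2=12-1=11
CMP r2, #6  (cmp 11,6)
BGT top: taken
SUB r0, r0, #11 → r0=31-11=20
SUB r0, r0, #13 → r0=20-13=7
LDR r0, [r5] → r0=M[208]=-5
ADD r0, r0, #2 → r0=(-5)+2=-3
ADD r5, r5, #4 → r5=208+4=212
SUB r2, r2, #1 → r2=11-1=10
CMP r2, #6  (cmp 10,6)
BGT top: taken
SUB r0, r0, #11 → r0=(-3)-11=-14
SUB r0, r0, #13 → r0=(-14)-13=-27
LDR r0, [r5] → r0=M[212]=13
ADD r0, r0, #2 → r0=13+2=15
ADD r5, r5, #4 → r5=212+4=216
SUB r2, r2, #1 → r2=10-1=9
CMP r2, #6  (cmp 9,6)
BGT top: taken
SUB r0, r0, #11 → r0=15-11=4
SUB r0, r0, #13 → r0=4-13=-9
LDR r0, [r5] → r0=M[216]=21
ADD r0, r0, #2 → r0=21+2=23
ADD r5, r5, #4 → r5=216+4=220
SUB r2, r2, #1 → r2=9-1=8
CMP r2, #6  (cmp 8,6)
BGT top: taken
SUB r0, r0, #11 → r0=23-11=12
SUB r0, r0, #13 → r0=12-13=-1
LDR r0, [r5] → r0=M[220]=21
ADD r0, r0, #2 → r0=21+2=23
ADD r5, r5, #4 → r5=220+4=224
SUB r2, r2, #1 → r2=8-1=7
CMP r2, #6  (cmp 7,6)
BGT top: taken
SUB r0, r0, #11 → r0=23-11=12
SUB r0, r0, #13 → r0=12-13=-1
LDR r0, [r5] → r0=M[224]=-2
ADD r0, r0, #2 → r0=(-2)+2=0
ADD r5, r5, #4 → r5=224+4=228
SUB r2, r2, #1 → r2=7-1=6
CMP r2, #6  (cmp 6,6)
BGT top: not taken
AND r0, r0, #12 → r0=0&12=0
STR r0, [208] → M[208]=0
halt.

0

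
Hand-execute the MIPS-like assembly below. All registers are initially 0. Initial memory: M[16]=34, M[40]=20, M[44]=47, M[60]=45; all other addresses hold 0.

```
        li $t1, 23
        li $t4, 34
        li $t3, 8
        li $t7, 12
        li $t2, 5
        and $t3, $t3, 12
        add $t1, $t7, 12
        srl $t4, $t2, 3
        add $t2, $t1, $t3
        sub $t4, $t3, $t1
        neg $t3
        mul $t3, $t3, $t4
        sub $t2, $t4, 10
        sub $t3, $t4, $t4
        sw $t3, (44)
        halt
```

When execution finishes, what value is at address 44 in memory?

0

li $t1, 23 → $t1=23
li $t4, 34 → $t4=34
li $t3, 8 → $t3=8
li $t7, 12 → $t7=12
li $t2, 5 → $t2=5
and $t3, $t3, 12 → $t3=8&12=8
add $t1, $t7, 12 → $t1=12+12=24
srl $t4, $t2, 3 → $t4=5>>3=0
add $t2, $t1, $t3 → $t2=24+8=32
sub $t4, $t3, $t1 → $t4=8-24=-16
neg $t3 → $t3=-(8)=-8
mul $t3, $t3, $t4 → $t3=(-8)*(-16)=128
sub $t2, $t4, 10 → $t2=(-16)-10=-26
sub $t3, $t4, $t4 → $t3=(-16)-(-16)=0
sw $t3, (44) → M[44]=0
halt.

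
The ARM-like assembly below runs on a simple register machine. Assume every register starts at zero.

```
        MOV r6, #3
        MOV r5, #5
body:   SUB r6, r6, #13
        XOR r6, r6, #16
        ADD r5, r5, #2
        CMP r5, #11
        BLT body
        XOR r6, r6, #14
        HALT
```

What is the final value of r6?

MOV r6, #3 → r6=3
MOV r5, #5 → r5=5
SUB r6, r6, #13 → r6=3-13=-10
XOR r6, r6, #16 → r6=(-10)^16=-26
ADD r5, r5, #2 → r5=5+2=7
CMP r5, #11  (cmp 7,11)
BLT body: taken
SUB r6, r6, #13 → r6=(-26)-13=-39
XOR r6, r6, #16 → r6=(-39)^16=-55
ADD r5, r5, #2 → r5=7+2=9
CMP r5, #11  (cmp 9,11)
BLT body: taken
SUB r6, r6, #13 → r6=(-55)-13=-68
XOR r6, r6, #16 → r6=(-68)^16=-84
ADD r5, r5, #2 → r5=9+2=11
CMP r5, #11  (cmp 11,11)
BLT body: not taken
XOR r6, r6, #14 → r6=(-84)^14=-94
halt.

-94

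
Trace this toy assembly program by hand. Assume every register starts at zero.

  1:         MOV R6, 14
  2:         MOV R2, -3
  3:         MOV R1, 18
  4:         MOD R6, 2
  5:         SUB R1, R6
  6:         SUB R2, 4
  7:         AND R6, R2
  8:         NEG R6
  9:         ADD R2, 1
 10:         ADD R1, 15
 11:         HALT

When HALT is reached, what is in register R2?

after MOV R6, 14: R6=14
after MOV R2, -3: R2=-3
after MOV R1, 18: R1=18
after MOD R6, 2: R6=14%2=0
after SUB R1, R6: R1=18-0=18
after SUB R2, 4: R2=(-3)-4=-7
after AND R6, R2: R6=0&(-7)=0
after NEG R6: R6=-(0)=0
after ADD R2, 1: R2=(-7)+1=-6
after ADD R1, 15: R1=18+15=33
halt.

-6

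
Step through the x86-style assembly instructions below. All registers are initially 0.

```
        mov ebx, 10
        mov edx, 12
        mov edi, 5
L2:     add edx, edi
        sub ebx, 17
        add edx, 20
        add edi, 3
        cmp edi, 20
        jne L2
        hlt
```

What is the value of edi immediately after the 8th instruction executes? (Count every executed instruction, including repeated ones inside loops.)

ebx=10
edx=12
edi=5
edx=12+5=17
ebx=10-17=-7
edx=17+20=37
edi=5+3=8
cmp edi, 20  (cmp 8,20)
After step 8: edi = 8.

8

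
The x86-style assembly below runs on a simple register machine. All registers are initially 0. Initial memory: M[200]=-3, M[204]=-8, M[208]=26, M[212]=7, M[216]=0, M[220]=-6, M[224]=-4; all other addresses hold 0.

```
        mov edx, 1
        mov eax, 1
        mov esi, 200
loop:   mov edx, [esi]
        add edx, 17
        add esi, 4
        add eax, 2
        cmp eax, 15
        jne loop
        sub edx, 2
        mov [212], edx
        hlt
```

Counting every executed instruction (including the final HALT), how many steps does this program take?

48

mov edx, 1 → edx=1
mov eax, 1 → eax=1
mov esi, 200 → esi=200
mov edx, [esi] → edx=M[200]=-3
add edx, 17 → edx=(-3)+17=14
add esi, 4 → esi=200+4=204
add eax, 2 → eax=1+2=3
cmp eax, 15  (cmp 3,15)
jne loop: taken
mov edx, [esi] → edx=M[204]=-8
add edx, 17 → edx=(-8)+17=9
add esi, 4 → esi=204+4=208
add eax, 2 → eax=3+2=5
cmp eax, 15  (cmp 5,15)
jne loop: taken
mov edx, [esi] → edx=M[208]=26
add edx, 17 → edx=26+17=43
add esi, 4 → esi=208+4=212
add eax, 2 → eax=5+2=7
cmp eax, 15  (cmp 7,15)
jne loop: taken
mov edx, [esi] → edx=M[212]=7
add edx, 17 → edx=7+17=24
add esi, 4 → esi=212+4=216
add eax, 2 → eax=7+2=9
cmp eax, 15  (cmp 9,15)
jne loop: taken
mov edx, [esi] → edx=M[216]=0
add edx, 17 → edx=0+17=17
add esi, 4 → esi=216+4=220
add eax, 2 → eax=9+2=11
cmp eax, 15  (cmp 11,15)
jne loop: taken
mov edx, [esi] → edx=M[220]=-6
add edx, 17 → edx=(-6)+17=11
add esi, 4 → esi=220+4=224
add eax, 2 → eax=11+2=13
cmp eax, 15  (cmp 13,15)
jne loop: taken
mov edx, [esi] → edx=M[224]=-4
add edx, 17 → edx=(-4)+17=13
add esi, 4 → esi=224+4=228
add eax, 2 → eax=13+2=15
cmp eax, 15  (cmp 15,15)
jne loop: not taken
sub edx, 2 → edx=13-2=11
mov [212], edx → M[212]=11
halt.
Total executed instructions: 48.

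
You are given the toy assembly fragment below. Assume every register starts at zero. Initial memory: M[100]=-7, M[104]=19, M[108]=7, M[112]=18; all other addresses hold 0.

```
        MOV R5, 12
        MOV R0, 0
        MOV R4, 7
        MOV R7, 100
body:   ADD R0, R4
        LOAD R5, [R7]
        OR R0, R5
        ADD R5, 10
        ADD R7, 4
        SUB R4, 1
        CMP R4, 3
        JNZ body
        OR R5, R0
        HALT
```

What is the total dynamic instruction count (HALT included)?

38

R5=12
R0=0
R4=7
R7=100
R0=0+7=7
R5=M[100]=-7
R0=7|(-7)=-1
R5=(-7)+10=3
R7=100+4=104
R4=7-1=6
CMP R4, 3  (cmp 6,3)
JNZ body: taken
R0=(-1)+6=5
R5=M[104]=19
R0=5|19=23
R5=19+10=29
R7=104+4=108
R4=6-1=5
CMP R4, 3  (cmp 5,3)
JNZ body: taken
R0=23+5=28
R5=M[108]=7
R0=28|7=31
R5=7+10=17
R7=108+4=112
R4=5-1=4
CMP R4, 3  (cmp 4,3)
JNZ body: taken
R0=31+4=35
R5=M[112]=18
R0=35|18=51
R5=18+10=28
R7=112+4=116
R4=4-1=3
CMP R4, 3  (cmp 3,3)
JNZ body: not taken
R5=28|51=63
halt.
Total executed instructions: 38.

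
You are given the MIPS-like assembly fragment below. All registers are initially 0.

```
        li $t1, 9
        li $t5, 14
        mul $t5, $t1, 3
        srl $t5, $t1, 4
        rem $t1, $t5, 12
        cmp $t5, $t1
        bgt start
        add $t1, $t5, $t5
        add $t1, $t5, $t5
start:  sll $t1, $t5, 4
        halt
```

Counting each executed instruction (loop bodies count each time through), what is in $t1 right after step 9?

li $t1, 9 → $t1=9
li $t5, 14 → $t5=14
mul $t5, $t1, 3 → $t5=9*3=27
srl $t5, $t1, 4 → $t5=9>>4=0
rem $t1, $t5, 12 → $t1=0%12=0
cmp $t5, $t1  (cmp 0,0)
bgt start: not taken
add $t1, $t5, $t5 → $t1=0+0=0
add $t1, $t5, $t5 → $t1=0+0=0
After step 9: $t1 = 0.

0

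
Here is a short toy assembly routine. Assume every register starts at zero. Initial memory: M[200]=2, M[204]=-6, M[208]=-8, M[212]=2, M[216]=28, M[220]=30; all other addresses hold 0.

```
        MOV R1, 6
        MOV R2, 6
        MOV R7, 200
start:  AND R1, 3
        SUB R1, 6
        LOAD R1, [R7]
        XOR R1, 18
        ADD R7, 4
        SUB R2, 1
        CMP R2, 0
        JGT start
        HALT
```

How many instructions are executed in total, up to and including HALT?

52

R1=6
R2=6
R7=200
R1=6&3=2
R1=2-6=-4
R1=M[200]=2
R1=2^18=16
R7=200+4=204
R2=6-1=5
CMP R2, 0  (cmp 5,0)
JGT start: taken
R1=16&3=0
R1=0-6=-6
R1=M[204]=-6
R1=(-6)^18=-24
R7=204+4=208
R2=5-1=4
CMP R2, 0  (cmp 4,0)
JGT start: taken
R1=(-24)&3=0
R1=0-6=-6
R1=M[208]=-8
R1=(-8)^18=-22
R7=208+4=212
R2=4-1=3
CMP R2, 0  (cmp 3,0)
JGT start: taken
R1=(-22)&3=2
R1=2-6=-4
R1=M[212]=2
R1=2^18=16
R7=212+4=216
R2=3-1=2
CMP R2, 0  (cmp 2,0)
JGT start: taken
R1=16&3=0
R1=0-6=-6
R1=M[216]=28
R1=28^18=14
R7=216+4=220
R2=2-1=1
CMP R2, 0  (cmp 1,0)
JGT start: taken
R1=14&3=2
R1=2-6=-4
R1=M[220]=30
R1=30^18=12
R7=220+4=224
R2=1-1=0
CMP R2, 0  (cmp 0,0)
JGT start: not taken
halt.
Total executed instructions: 52.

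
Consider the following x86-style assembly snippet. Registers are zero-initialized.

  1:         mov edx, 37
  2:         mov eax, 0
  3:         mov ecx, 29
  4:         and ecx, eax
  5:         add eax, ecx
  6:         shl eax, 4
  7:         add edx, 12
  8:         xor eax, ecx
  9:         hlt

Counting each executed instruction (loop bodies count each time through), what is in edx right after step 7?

after mov edx, 37: edx=37
after mov eax, 0: eax=0
after mov ecx, 29: ecx=29
after and ecx, eax: ecx=29&0=0
after add eax, ecx: eax=0+0=0
after shl eax, 4: eax=0<<4=0
after add edx, 12: edx=37+12=49
After step 7: edx = 49.

49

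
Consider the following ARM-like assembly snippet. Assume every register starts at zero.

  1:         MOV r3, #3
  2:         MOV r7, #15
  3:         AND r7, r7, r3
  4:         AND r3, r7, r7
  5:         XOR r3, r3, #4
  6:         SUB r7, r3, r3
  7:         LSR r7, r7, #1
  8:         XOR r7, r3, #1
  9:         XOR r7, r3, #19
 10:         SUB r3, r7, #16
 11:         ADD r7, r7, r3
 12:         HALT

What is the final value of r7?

24

after MOV r3, #3: r3=3
after MOV r7, #15: r7=15
after AND r7, r7, r3: r7=15&3=3
after AND r3, r7, r7: r3=3&3=3
after XOR r3, r3, #4: r3=3^4=7
after SUB r7, r3, r3: r7=7-7=0
after LSR r7, r7, #1: r7=0>>1=0
after XOR r7, r3, #1: r7=7^1=6
after XOR r7, r3, #19: r7=7^19=20
after SUB r3, r7, #16: r3=20-16=4
after ADD r7, r7, r3: r7=20+4=24
halt.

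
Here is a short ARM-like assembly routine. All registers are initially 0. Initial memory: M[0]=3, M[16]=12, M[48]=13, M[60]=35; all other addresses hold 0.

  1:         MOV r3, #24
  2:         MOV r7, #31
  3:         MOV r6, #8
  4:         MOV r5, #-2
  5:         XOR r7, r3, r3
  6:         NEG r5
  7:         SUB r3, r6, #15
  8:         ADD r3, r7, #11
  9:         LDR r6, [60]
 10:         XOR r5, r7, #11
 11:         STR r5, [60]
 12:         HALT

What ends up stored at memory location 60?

after MOV r3, #24: r3=24
after MOV r7, #31: r7=31
after MOV r6, #8: r6=8
after MOV r5, #-2: r5=-2
after XOR r7, r3, r3: r7=24^24=0
after NEG r5: r5=-(-2)=2
after SUB r3, r6, #15: r3=8-15=-7
after ADD r3, r7, #11: r3=0+11=11
after LDR r6, [60]: r6=M[60]=35
after XOR r5, r7, #11: r5=0^11=11
STR r5, [60] → M[60]=11
halt.

11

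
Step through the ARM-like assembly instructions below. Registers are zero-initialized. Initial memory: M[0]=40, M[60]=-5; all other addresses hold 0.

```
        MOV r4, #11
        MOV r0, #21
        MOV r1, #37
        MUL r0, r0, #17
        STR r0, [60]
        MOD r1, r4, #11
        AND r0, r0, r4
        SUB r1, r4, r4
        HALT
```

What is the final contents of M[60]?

357

r4=11
r0=21
r1=37
r0=21*17=357
STR r0, [60] → M[60]=357
r1=11%11=0
r0=357&11=1
r1=11-11=0
halt.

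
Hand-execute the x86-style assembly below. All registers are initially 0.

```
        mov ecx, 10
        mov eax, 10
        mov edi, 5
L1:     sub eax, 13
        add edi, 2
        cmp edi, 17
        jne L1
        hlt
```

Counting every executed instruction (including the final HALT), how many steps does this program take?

ecx=10
eax=10
edi=5
eax=10-13=-3
edi=5+2=7
cmp edi, 17  (cmp 7,17)
jne L1: taken
eax=(-3)-13=-16
edi=7+2=9
cmp edi, 17  (cmp 9,17)
jne L1: taken
eax=(-16)-13=-29
edi=9+2=11
cmp edi, 17  (cmp 11,17)
jne L1: taken
eax=(-29)-13=-42
edi=11+2=13
cmp edi, 17  (cmp 13,17)
jne L1: taken
eax=(-42)-13=-55
edi=13+2=15
cmp edi, 17  (cmp 15,17)
jne L1: taken
eax=(-55)-13=-68
edi=15+2=17
cmp edi, 17  (cmp 17,17)
jne L1: not taken
halt.
Total executed instructions: 28.

28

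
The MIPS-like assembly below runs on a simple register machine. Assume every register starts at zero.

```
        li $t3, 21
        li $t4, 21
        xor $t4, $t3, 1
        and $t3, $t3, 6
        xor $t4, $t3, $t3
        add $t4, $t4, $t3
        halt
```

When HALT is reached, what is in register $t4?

4

li $t3, 21 → $t3=21
li $t4, 21 → $t4=21
xor $t4, $t3, 1 → $t4=21^1=20
and $t3, $t3, 6 → $t3=21&6=4
xor $t4, $t3, $t3 → $t4=4^4=0
add $t4, $t4, $t3 → $t4=0+4=4
halt.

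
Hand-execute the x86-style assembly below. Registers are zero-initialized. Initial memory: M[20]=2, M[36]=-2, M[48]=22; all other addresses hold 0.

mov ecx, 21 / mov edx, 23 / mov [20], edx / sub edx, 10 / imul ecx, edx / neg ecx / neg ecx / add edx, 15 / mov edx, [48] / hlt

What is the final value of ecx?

273

after mov ecx, 21: ecx=21
after mov edx, 23: edx=23
mov [20], edx → M[20]=23
after sub edx, 10: edx=23-10=13
after imul ecx, edx: ecx=21*13=273
after neg ecx: ecx=-(273)=-273
after neg ecx: ecx=-(-273)=273
after add edx, 15: edx=13+15=28
after mov edx, [48]: edx=M[48]=22
halt.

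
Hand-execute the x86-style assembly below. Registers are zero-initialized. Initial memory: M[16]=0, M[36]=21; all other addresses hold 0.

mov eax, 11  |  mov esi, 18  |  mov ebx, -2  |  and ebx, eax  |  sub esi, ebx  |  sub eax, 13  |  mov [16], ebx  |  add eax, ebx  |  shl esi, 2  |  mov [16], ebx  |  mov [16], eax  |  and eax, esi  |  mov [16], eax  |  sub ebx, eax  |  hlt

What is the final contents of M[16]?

mov eax, 11 → eax=11
mov esi, 18 → esi=18
mov ebx, -2 → ebx=-2
and ebx, eax → ebx=(-2)&11=10
sub esi, ebx → esi=18-10=8
sub eax, 13 → eax=11-13=-2
mov [16], ebx → M[16]=10
add eax, ebx → eax=(-2)+10=8
shl esi, 2 → esi=8<<2=32
mov [16], ebx → M[16]=10
mov [16], eax → M[16]=8
and eax, esi → eax=8&32=0
mov [16], eax → M[16]=0
sub ebx, eax → ebx=10-0=10
halt.

0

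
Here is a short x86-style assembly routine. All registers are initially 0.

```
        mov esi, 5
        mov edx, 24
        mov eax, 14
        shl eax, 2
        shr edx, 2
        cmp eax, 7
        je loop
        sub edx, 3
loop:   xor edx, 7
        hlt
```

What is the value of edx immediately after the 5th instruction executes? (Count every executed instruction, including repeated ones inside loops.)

esi=5
edx=24
eax=14
eax=14<<2=56
edx=24>>2=6
After step 5: edx = 6.

6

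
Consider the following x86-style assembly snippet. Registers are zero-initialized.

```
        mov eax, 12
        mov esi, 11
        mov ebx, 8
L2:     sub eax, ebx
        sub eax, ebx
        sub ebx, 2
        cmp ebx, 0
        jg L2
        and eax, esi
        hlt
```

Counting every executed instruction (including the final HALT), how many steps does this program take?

mov eax, 12 → eax=12
mov esi, 11 → esi=11
mov ebx, 8 → ebx=8
sub eax, ebx → eax=12-8=4
sub eax, ebx → eax=4-8=-4
sub ebx, 2 → ebx=8-2=6
cmp ebx, 0  (cmp 6,0)
jg L2: taken
sub eax, ebx → eax=(-4)-6=-10
sub eax, ebx → eax=(-10)-6=-16
sub ebx, 2 → ebx=6-2=4
cmp ebx, 0  (cmp 4,0)
jg L2: taken
sub eax, ebx → eax=(-16)-4=-20
sub eax, ebx → eax=(-20)-4=-24
sub ebx, 2 → ebx=4-2=2
cmp ebx, 0  (cmp 2,0)
jg L2: taken
sub eax, ebx → eax=(-24)-2=-26
sub eax, ebx → eax=(-26)-2=-28
sub ebx, 2 → ebx=2-2=0
cmp ebx, 0  (cmp 0,0)
jg L2: not taken
and eax, esi → eax=(-28)&11=0
halt.
Total executed instructions: 25.

25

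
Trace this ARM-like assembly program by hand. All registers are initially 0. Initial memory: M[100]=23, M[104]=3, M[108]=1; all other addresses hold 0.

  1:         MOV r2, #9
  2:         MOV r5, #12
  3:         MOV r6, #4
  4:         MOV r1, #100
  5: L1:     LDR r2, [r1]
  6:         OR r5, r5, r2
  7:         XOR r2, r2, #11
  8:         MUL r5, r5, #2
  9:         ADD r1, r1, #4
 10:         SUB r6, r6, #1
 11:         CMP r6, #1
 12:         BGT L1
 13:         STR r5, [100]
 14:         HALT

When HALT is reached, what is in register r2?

10

r2=9
r5=12
r6=4
r1=100
r2=M[100]=23
r5=12|23=31
r2=23^11=28
r5=31*2=62
r1=100+4=104
r6=4-1=3
CMP r6, #1  (cmp 3,1)
BGT L1: taken
r2=M[104]=3
r5=62|3=63
r2=3^11=8
r5=63*2=126
r1=104+4=108
r6=3-1=2
CMP r6, #1  (cmp 2,1)
BGT L1: taken
r2=M[108]=1
r5=126|1=127
r2=1^11=10
r5=127*2=254
r1=108+4=112
r6=2-1=1
CMP r6, #1  (cmp 1,1)
BGT L1: not taken
STR r5, [100] → M[100]=254
halt.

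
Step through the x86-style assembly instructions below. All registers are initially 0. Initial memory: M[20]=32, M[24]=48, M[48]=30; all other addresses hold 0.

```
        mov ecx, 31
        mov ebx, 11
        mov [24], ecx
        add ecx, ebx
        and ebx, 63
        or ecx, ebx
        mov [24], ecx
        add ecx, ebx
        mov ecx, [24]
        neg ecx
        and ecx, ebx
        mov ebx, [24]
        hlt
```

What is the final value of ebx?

after mov ecx, 31: ecx=31
after mov ebx, 11: ebx=11
mov [24], ecx → M[24]=31
after add ecx, ebx: ecx=31+11=42
after and ebx, 63: ebx=11&63=11
after or ecx, ebx: ecx=42|11=43
mov [24], ecx → M[24]=43
after add ecx, ebx: ecx=43+11=54
after mov ecx, [24]: ecx=M[24]=43
after neg ecx: ecx=-(43)=-43
after and ecx, ebx: ecx=(-43)&11=1
after mov ebx, [24]: ebx=M[24]=43
halt.

43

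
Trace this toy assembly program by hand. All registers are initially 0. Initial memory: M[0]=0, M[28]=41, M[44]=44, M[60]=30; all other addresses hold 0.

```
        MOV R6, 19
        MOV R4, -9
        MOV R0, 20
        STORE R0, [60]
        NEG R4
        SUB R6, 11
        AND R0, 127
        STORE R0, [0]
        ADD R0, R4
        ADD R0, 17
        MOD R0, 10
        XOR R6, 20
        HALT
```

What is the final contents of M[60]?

20

after MOV R6, 19: R6=19
after MOV R4, -9: R4=-9
after MOV R0, 20: R0=20
STORE R0, [60] → M[60]=20
after NEG R4: R4=-(-9)=9
after SUB R6, 11: R6=19-11=8
after AND R0, 127: R0=20&127=20
STORE R0, [0] → M[0]=20
after ADD R0, R4: R0=20+9=29
after ADD R0, 17: R0=29+17=46
after MOD R0, 10: R0=46%10=6
after XOR R6, 20: R6=8^20=28
halt.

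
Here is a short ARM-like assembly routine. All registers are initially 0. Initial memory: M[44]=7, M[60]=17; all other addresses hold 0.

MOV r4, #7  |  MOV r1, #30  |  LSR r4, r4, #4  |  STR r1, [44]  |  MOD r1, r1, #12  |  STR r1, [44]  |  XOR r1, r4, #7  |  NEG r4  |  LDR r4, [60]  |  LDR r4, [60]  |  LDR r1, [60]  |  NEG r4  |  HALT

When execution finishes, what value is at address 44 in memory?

6

MOV r4, #7 → r4=7
MOV r1, #30 → r1=30
LSR r4, r4, #4 → r4=7>>4=0
STR r1, [44] → M[44]=30
MOD r1, r1, #12 → r1=30%12=6
STR r1, [44] → M[44]=6
XOR r1, r4, #7 → r1=0^7=7
NEG r4 → r4=-(0)=0
LDR r4, [60] → r4=M[60]=17
LDR r4, [60] → r4=M[60]=17
LDR r1, [60] → r1=M[60]=17
NEG r4 → r4=-(17)=-17
halt.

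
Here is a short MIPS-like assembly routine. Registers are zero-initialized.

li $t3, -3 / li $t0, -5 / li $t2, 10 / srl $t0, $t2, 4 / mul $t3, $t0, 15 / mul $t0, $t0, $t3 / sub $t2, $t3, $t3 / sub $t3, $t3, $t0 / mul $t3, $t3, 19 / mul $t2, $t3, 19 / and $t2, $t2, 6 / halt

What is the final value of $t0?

0

$t3=-3
$t0=-5
$t2=10
$t0=10>>4=0
$t3=0*15=0
$t0=0*0=0
$t2=0-0=0
$t3=0-0=0
$t3=0*19=0
$t2=0*19=0
$t2=0&6=0
halt.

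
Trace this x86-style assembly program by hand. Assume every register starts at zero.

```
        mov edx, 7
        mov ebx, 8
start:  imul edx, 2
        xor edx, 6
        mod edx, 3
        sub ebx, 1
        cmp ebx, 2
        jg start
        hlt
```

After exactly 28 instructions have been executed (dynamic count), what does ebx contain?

4

mov edx, 7 → edx=7
mov ebx, 8 → ebx=8
imul edx, 2 → edx=7*2=14
xor edx, 6 → edx=14^6=8
mod edx, 3 → edx=8%3=2
sub ebx, 1 → ebx=8-1=7
cmp ebx, 2  (cmp 7,2)
jg start: taken
imul edx, 2 → edx=2*2=4
xor edx, 6 → edx=4^6=2
mod edx, 3 → edx=2%3=2
sub ebx, 1 → ebx=7-1=6
cmp ebx, 2  (cmp 6,2)
jg start: taken
imul edx, 2 → edx=2*2=4
xor edx, 6 → edx=4^6=2
mod edx, 3 → edx=2%3=2
sub ebx, 1 → ebx=6-1=5
cmp ebx, 2  (cmp 5,2)
jg start: taken
imul edx, 2 → edx=2*2=4
xor edx, 6 → edx=4^6=2
mod edx, 3 → edx=2%3=2
sub ebx, 1 → ebx=5-1=4
cmp ebx, 2  (cmp 4,2)
jg start: taken
imul edx, 2 → edx=2*2=4
xor edx, 6 → edx=4^6=2
After step 28: ebx = 4.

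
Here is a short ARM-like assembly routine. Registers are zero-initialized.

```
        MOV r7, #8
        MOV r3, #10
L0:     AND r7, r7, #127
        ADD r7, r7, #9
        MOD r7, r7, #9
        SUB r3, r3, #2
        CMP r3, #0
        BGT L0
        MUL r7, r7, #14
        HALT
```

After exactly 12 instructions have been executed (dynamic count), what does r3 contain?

6

MOV r7, #8 → r7=8
MOV r3, #10 → r3=10
AND r7, r7, #127 → r7=8&127=8
ADD r7, r7, #9 → r7=8+9=17
MOD r7, r7, #9 → r7=17%9=8
SUB r3, r3, #2 → r3=10-2=8
CMP r3, #0  (cmp 8,0)
BGT L0: taken
AND r7, r7, #127 → r7=8&127=8
ADD r7, r7, #9 → r7=8+9=17
MOD r7, r7, #9 → r7=17%9=8
SUB r3, r3, #2 → r3=8-2=6
After step 12: r3 = 6.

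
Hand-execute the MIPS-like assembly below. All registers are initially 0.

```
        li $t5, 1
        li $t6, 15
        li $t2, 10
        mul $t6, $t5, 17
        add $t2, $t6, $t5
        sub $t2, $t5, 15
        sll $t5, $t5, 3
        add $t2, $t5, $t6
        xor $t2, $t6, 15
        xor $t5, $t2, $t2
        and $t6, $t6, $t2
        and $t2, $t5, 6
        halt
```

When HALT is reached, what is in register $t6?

16

after li $t5, 1: $t5=1
after li $t6, 15: $t6=15
after li $t2, 10: $t2=10
after mul $t6, $t5, 17: $t6=1*17=17
after add $t2, $t6, $t5: $t2=17+1=18
after sub $t2, $t5, 15: $t2=1-15=-14
after sll $t5, $t5, 3: $t5=1<<3=8
after add $t2, $t5, $t6: $t2=8+17=25
after xor $t2, $t6, 15: $t2=17^15=30
after xor $t5, $t2, $t2: $t5=30^30=0
after and $t6, $t6, $t2: $t6=17&30=16
after and $t2, $t5, 6: $t2=0&6=0
halt.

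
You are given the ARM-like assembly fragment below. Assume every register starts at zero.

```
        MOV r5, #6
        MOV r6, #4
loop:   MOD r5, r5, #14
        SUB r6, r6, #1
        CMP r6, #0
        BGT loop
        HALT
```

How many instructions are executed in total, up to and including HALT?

19

MOV r5, #6 → r5=6
MOV r6, #4 → r6=4
MOD r5, r5, #14 → r5=6%14=6
SUB r6, r6, #1 → r6=4-1=3
CMP r6, #0  (cmp 3,0)
BGT loop: taken
MOD r5, r5, #14 → r5=6%14=6
SUB r6, r6, #1 → r6=3-1=2
CMP r6, #0  (cmp 2,0)
BGT loop: taken
MOD r5, r5, #14 → r5=6%14=6
SUB r6, r6, #1 → r6=2-1=1
CMP r6, #0  (cmp 1,0)
BGT loop: taken
MOD r5, r5, #14 → r5=6%14=6
SUB r6, r6, #1 → r6=1-1=0
CMP r6, #0  (cmp 0,0)
BGT loop: not taken
halt.
Total executed instructions: 19.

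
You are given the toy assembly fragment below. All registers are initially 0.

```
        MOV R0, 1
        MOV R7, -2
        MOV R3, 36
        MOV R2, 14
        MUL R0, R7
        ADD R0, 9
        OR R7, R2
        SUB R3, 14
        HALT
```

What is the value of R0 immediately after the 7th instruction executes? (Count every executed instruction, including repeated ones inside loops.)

after MOV R0, 1: R0=1
after MOV R7, -2: R7=-2
after MOV R3, 36: R3=36
after MOV R2, 14: R2=14
after MUL R0, R7: R0=1*(-2)=-2
after ADD R0, 9: R0=(-2)+9=7
after OR R7, R2: R7=(-2)|14=-2
After step 7: R0 = 7.

7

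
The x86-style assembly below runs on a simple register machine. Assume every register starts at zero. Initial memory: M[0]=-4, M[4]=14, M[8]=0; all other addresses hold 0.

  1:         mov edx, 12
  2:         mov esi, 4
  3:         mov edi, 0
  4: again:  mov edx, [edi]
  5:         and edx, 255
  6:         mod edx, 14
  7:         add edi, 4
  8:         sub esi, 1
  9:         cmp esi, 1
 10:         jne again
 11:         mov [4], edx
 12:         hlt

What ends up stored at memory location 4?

0

after mov edx, 12: edx=12
after mov esi, 4: esi=4
after mov edi, 0: edi=0
after mov edx, [edi]: edx=M[0]=-4
after and edx, 255: edx=(-4)&255=252
after mod edx, 14: edx=252%14=0
after add edi, 4: edi=0+4=4
after sub esi, 1: esi=4-1=3
cmp esi, 1  (cmp 3,1)
jne again: taken
after mov edx, [edi]: edx=M[4]=14
after and edx, 255: edx=14&255=14
after mod edx, 14: edx=14%14=0
after add edi, 4: edi=4+4=8
after sub esi, 1: esi=3-1=2
cmp esi, 1  (cmp 2,1)
jne again: taken
after mov edx, [edi]: edx=M[8]=0
after and edx, 255: edx=0&255=0
after mod edx, 14: edx=0%14=0
after add edi, 4: edi=8+4=12
after sub esi, 1: esi=2-1=1
cmp esi, 1  (cmp 1,1)
jne again: not taken
mov [4], edx → M[4]=0
halt.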